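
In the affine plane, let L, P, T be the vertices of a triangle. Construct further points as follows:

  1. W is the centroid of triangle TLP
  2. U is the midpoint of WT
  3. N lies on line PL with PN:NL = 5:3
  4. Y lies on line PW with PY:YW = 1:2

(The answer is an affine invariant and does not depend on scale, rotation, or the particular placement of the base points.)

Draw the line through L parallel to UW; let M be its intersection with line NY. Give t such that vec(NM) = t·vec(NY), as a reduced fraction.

Assign L = (0, 0), P = (1, 0), T = (0, 1) — the answer is frame-independent, so this choice is without loss of generality.
1. W is the centroid of triangle TLP ⇒ W = (1/3, 1/3)
2. U is the midpoint of WT ⇒ U = (1/6, 2/3)
3. N lies on line PL with PN:NL = 5:3 ⇒ N = (3/8, 0)
4. Y lies on line PW with PY:YW = 1:2 ⇒ Y = (7/9, 1/9)
through L parallel to UW: direction (1/6, -1/3); meets NY at M = (1/22, -1/11)
M = N + t·(Y−N) with t = -9/11

t = -9/11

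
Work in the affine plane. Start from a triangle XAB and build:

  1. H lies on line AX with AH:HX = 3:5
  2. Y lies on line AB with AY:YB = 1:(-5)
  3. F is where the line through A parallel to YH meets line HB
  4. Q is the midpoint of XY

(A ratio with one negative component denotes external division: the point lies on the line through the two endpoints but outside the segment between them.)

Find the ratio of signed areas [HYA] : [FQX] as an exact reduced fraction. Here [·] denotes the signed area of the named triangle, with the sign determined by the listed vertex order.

[HYA]:[FQX] = -1/2

Work in coordinates with X = (0, 0), A = (1, 0), B = (0, 1).
1. H lies on line AX with AH:HX = 3:5 ⇒ H = (5/8, 0)
2. Y lies on line AB with AY:YB = 1:(-5) ⇒ Y = (5/4, -1/4)
3. F is where the line through A parallel to YH meets line HB ⇒ F = (1/2, 1/5)
4. Q is the midpoint of XY ⇒ Q = (5/8, -1/8)
2·[HYA] = 3/32, 2·[FQX] = -3/16
[HYA]:[FQX] = 3/32:-3/16 = -1/2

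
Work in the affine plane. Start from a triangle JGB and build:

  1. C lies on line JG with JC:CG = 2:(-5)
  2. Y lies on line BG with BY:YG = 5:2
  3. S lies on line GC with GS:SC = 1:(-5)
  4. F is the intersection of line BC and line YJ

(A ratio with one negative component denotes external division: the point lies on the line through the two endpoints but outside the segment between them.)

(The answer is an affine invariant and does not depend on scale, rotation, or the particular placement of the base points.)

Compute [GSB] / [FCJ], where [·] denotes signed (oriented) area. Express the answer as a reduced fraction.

Set J = (0, 0), G = (1, 0), B = (0, 1); any affine frame gives the same invariant.
1. C lies on line JG with JC:CG = 2:(-5) ⇒ C = (-2/3, 0)
2. Y lies on line BG with BY:YG = 5:2 ⇒ Y = (5/7, 2/7)
3. S lies on line GC with GS:SC = 1:(-5) ⇒ S = (17/12, 0)
4. F is the intersection of line BC and line YJ ⇒ F = (-10/11, -4/11)
2·[GSB] = 5/12, 2·[FCJ] = -8/33
[GSB]:[FCJ] = 5/12:-8/33 = -55/32

[GSB]:[FCJ] = -55/32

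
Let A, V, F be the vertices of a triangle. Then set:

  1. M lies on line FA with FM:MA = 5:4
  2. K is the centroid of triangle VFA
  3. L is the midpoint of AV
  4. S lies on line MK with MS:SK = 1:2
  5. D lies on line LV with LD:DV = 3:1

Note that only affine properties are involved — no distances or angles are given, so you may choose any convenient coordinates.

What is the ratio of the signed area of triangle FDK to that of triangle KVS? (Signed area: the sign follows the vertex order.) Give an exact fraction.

Set A = (0, 0), V = (1, 0), F = (0, 1); any affine frame gives the same invariant.
1. M lies on line FA with FM:MA = 5:4 ⇒ M = (0, 4/9)
2. K is the centroid of triangle VFA ⇒ K = (1/3, 1/3)
3. L is the midpoint of AV ⇒ L = (1/2, 0)
4. S lies on line MK with MS:SK = 1:2 ⇒ S = (1/9, 11/27)
5. D lies on line LV with LD:DV = 3:1 ⇒ D = (7/8, 0)
2·[FDK] = -1/4, 2·[KVS] = -2/81
[FDK]:[KVS] = -1/4:-2/81 = 81/8

[FDK]:[KVS] = 81/8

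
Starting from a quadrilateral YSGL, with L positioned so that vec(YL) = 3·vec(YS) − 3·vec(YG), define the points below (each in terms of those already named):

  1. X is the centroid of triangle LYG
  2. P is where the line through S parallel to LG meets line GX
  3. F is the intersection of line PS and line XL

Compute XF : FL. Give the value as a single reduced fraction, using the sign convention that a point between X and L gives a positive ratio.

Assign Y = (0, 0), S = (1, 0), G = (0, 1), L = (3, -3) — the answer is frame-independent, so this choice is without loss of generality.
1. X is the centroid of triangle LYG ⇒ X = (1, -2/3)
2. P is where the line through S parallel to LG meets line GX ⇒ P = (-1, 8/3)
3. F is the intersection of line PS and line XL ⇒ F = (5, -16/3)
F = X + t·(L−X) with t = 2, so XF:FL = t:(1−t) = 2:-1

XF:FL = -2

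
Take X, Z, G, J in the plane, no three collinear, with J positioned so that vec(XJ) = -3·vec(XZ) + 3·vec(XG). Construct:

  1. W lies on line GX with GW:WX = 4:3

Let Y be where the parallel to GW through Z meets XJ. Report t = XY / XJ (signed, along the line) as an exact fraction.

t = -1/3

Set X = (0, 0), Z = (1, 0), G = (0, 1), J = (-3, 3); any affine frame gives the same invariant.
1. W lies on line GX with GW:WX = 4:3 ⇒ W = (0, 3/7)
through Z parallel to GW: direction (0, -4/7); meets XJ at Y = (1, -1)
Y = X + t·(J−X) with t = -1/3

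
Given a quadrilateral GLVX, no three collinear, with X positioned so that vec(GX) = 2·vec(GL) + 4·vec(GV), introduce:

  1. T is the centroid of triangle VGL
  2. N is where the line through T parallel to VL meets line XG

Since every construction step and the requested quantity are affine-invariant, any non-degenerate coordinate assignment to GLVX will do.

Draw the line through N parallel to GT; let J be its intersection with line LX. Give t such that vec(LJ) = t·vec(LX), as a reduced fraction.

t = 11/27

Work in coordinates with G = (0, 0), L = (1, 0), V = (0, 1), X = (2, 4).
1. T is the centroid of triangle VGL ⇒ T = (1/3, 1/3)
2. N is where the line through T parallel to VL meets line XG ⇒ N = (2/9, 4/9)
through N parallel to GT: direction (1/3, 1/3); meets LX at J = (38/27, 44/27)
J = L + t·(X−L) with t = 11/27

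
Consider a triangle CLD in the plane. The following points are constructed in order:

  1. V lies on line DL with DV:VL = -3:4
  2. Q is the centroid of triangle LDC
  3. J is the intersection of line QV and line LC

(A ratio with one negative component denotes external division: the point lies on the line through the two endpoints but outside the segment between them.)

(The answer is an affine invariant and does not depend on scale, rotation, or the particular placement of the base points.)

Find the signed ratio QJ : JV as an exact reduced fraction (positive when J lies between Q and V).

QJ:JV = -1/12

Work in coordinates with C = (0, 0), L = (1, 0), D = (0, 1).
1. V lies on line DL with DV:VL = -3:4 ⇒ V = (-3, 4)
2. Q is the centroid of triangle LDC ⇒ Q = (1/3, 1/3)
3. J is the intersection of line QV and line LC ⇒ J = (7/11, 0)
J = Q + t·(V−Q) with t = -1/11, so QJ:JV = t:(1−t) = -1/11:12/11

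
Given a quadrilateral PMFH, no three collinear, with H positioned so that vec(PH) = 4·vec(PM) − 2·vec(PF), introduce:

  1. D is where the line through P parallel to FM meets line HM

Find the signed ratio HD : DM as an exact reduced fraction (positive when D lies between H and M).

Work in coordinates with P = (0, 0), M = (1, 0), F = (0, 1), H = (4, -2).
1. D is where the line through P parallel to FM meets line HM ⇒ D = (-2, 2)
D = H + t·(M−H) with t = 2, so HD:DM = t:(1−t) = 2:-1

HD:DM = -2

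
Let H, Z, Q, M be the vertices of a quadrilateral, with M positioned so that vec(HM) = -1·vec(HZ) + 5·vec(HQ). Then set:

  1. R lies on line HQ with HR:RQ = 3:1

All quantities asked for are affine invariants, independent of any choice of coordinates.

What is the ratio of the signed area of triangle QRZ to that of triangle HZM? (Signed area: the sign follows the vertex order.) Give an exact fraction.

Assign H = (0, 0), Z = (1, 0), Q = (0, 1), M = (-1, 5) — the answer is frame-independent, so this choice is without loss of generality.
1. R lies on line HQ with HR:RQ = 3:1 ⇒ R = (0, 3/4)
2·[QRZ] = 1/4, 2·[HZM] = 5
[QRZ]:[HZM] = 1/4:5 = 1/20

[QRZ]:[HZM] = 1/20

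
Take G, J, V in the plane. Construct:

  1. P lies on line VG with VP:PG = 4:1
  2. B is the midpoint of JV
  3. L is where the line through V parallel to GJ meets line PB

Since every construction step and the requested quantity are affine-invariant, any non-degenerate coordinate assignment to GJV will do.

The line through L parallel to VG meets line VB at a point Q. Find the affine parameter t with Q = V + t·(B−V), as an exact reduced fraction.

t = 8/3

Work in coordinates with G = (0, 0), J = (1, 0), V = (0, 1).
1. P lies on line VG with VP:PG = 4:1 ⇒ P = (0, 1/5)
2. B is the midpoint of JV ⇒ B = (1/2, 1/2)
3. L is where the line through V parallel to GJ meets line PB ⇒ L = (4/3, 1)
through L parallel to VG: direction (0, -1); meets VB at Q = (4/3, -1/3)
Q = V + t·(B−V) with t = 8/3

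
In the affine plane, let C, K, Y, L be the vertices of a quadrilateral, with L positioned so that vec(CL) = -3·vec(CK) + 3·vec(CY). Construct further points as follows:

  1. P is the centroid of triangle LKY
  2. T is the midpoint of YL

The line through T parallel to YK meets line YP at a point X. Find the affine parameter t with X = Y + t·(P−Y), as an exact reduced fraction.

Set C = (0, 0), K = (1, 0), Y = (0, 1), L = (-3, 3); any affine frame gives the same invariant.
1. P is the centroid of triangle LKY ⇒ P = (-2/3, 4/3)
2. T is the midpoint of YL ⇒ T = (-3/2, 2)
through T parallel to YK: direction (1, -1); meets YP at X = (-1, 3/2)
X = Y + t·(P−Y) with t = 3/2

t = 3/2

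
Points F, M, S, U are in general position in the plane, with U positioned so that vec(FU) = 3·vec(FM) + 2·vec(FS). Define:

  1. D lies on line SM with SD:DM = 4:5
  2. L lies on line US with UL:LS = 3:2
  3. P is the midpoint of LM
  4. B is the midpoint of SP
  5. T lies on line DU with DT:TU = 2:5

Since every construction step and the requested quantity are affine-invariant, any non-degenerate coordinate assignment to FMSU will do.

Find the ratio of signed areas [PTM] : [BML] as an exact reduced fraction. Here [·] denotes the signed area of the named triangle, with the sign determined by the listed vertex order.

Set F = (0, 0), M = (1, 0), S = (0, 1), U = (3, 2); any affine frame gives the same invariant.
1. D lies on line SM with SD:DM = 4:5 ⇒ D = (4/9, 5/9)
2. L lies on line US with UL:LS = 3:2 ⇒ L = (6/5, 7/5)
3. P is the midpoint of LM ⇒ P = (11/10, 7/10)
4. B is the midpoint of SP ⇒ B = (11/20, 17/20)
5. T lies on line DU with DT:TU = 2:5 ⇒ T = (74/63, 61/63)
2·[PTM] = -8/315, 2·[BML] = 4/5
[PTM]:[BML] = -8/315:4/5 = -2/63

[PTM]:[BML] = -2/63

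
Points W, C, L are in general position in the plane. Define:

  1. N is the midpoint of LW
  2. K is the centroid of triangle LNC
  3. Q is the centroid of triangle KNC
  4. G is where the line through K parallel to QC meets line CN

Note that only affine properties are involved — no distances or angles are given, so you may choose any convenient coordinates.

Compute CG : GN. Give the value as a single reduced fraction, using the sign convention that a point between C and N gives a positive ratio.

CG:GN = -1/2

Choose coordinates W = (0, 0), C = (1, 0), L = (0, 1).
1. N is the midpoint of LW ⇒ N = (0, 1/2)
2. K is the centroid of triangle LNC ⇒ K = (1/3, 1/2)
3. Q is the centroid of triangle KNC ⇒ Q = (4/9, 1/3)
4. G is where the line through K parallel to QC meets line CN ⇒ G = (2, -1/2)
G = C + t·(N−C) with t = -1, so CG:GN = t:(1−t) = -1:2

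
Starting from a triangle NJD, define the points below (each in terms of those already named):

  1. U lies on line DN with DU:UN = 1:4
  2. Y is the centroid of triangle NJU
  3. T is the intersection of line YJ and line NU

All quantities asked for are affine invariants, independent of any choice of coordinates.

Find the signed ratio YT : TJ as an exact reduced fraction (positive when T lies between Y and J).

YT:TJ = -1/3

Set N = (0, 0), J = (1, 0), D = (0, 1); any affine frame gives the same invariant.
1. U lies on line DN with DU:UN = 1:4 ⇒ U = (0, 4/5)
2. Y is the centroid of triangle NJU ⇒ Y = (1/3, 4/15)
3. T is the intersection of line YJ and line NU ⇒ T = (0, 2/5)
T = Y + t·(J−Y) with t = -1/2, so YT:TJ = t:(1−t) = -1/2:3/2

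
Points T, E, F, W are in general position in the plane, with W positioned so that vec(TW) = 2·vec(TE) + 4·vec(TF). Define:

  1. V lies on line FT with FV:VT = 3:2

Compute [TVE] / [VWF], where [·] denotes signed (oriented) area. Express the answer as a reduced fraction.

[TVE]:[VWF] = -1/3

Assign T = (0, 0), E = (1, 0), F = (0, 1), W = (2, 4) — the answer is frame-independent, so this choice is without loss of generality.
1. V lies on line FT with FV:VT = 3:2 ⇒ V = (0, 2/5)
2·[TVE] = -2/5, 2·[VWF] = 6/5
[TVE]:[VWF] = -2/5:6/5 = -1/3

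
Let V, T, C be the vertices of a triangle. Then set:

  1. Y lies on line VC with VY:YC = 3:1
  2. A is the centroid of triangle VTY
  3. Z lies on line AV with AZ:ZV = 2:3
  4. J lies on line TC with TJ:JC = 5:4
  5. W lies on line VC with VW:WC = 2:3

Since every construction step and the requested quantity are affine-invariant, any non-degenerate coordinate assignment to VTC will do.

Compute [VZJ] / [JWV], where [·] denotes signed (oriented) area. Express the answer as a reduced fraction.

[VZJ]:[JWV] = 1/4

Set V = (0, 0), T = (1, 0), C = (0, 1); any affine frame gives the same invariant.
1. Y lies on line VC with VY:YC = 3:1 ⇒ Y = (0, 3/4)
2. A is the centroid of triangle VTY ⇒ A = (1/3, 1/4)
3. Z lies on line AV with AZ:ZV = 2:3 ⇒ Z = (1/5, 3/20)
4. J lies on line TC with TJ:JC = 5:4 ⇒ J = (4/9, 5/9)
5. W lies on line VC with VW:WC = 2:3 ⇒ W = (0, 2/5)
2·[VZJ] = 2/45, 2·[JWV] = 8/45
[VZJ]:[JWV] = 2/45:8/45 = 1/4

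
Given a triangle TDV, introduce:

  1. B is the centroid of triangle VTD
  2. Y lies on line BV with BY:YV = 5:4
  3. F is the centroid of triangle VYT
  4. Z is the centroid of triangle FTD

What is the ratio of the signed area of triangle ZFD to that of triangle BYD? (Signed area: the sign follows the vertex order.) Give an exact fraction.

[ZFD]:[BYD] = 46/45

Work in coordinates with T = (0, 0), D = (1, 0), V = (0, 1).
1. B is the centroid of triangle VTD ⇒ B = (1/3, 1/3)
2. Y lies on line BV with BY:YV = 5:4 ⇒ Y = (4/27, 19/27)
3. F is the centroid of triangle VYT ⇒ F = (4/81, 46/81)
4. Z is the centroid of triangle FTD ⇒ Z = (85/243, 46/243)
2·[ZFD] = -46/243, 2·[BYD] = -5/27
[ZFD]:[BYD] = -46/243:-5/27 = 46/45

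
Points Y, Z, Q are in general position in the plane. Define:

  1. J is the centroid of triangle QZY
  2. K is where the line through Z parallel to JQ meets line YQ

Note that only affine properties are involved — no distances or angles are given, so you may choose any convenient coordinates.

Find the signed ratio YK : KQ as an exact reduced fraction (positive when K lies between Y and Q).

Work in coordinates with Y = (0, 0), Z = (1, 0), Q = (0, 1).
1. J is the centroid of triangle QZY ⇒ J = (1/3, 1/3)
2. K is where the line through Z parallel to JQ meets line YQ ⇒ K = (0, 2)
K = Y + t·(Q−Y) with t = 2, so YK:KQ = t:(1−t) = 2:-1

YK:KQ = -2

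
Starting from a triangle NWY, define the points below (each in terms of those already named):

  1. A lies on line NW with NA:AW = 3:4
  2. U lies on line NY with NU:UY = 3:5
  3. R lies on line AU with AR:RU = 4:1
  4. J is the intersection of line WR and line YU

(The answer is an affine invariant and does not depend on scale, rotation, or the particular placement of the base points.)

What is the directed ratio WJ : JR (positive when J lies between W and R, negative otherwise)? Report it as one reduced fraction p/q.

Assign N = (0, 0), W = (1, 0), Y = (0, 1) — the answer is frame-independent, so this choice is without loss of generality.
1. A lies on line NW with NA:AW = 3:4 ⇒ A = (3/7, 0)
2. U lies on line NY with NU:UY = 3:5 ⇒ U = (0, 3/8)
3. R lies on line AU with AR:RU = 4:1 ⇒ R = (3/35, 3/10)
4. J is the intersection of line WR and line YU ⇒ J = (0, 21/64)
J = W + t·(R−W) with t = 35/32, so WJ:JR = t:(1−t) = 35/32:-3/32

WJ:JR = -35/3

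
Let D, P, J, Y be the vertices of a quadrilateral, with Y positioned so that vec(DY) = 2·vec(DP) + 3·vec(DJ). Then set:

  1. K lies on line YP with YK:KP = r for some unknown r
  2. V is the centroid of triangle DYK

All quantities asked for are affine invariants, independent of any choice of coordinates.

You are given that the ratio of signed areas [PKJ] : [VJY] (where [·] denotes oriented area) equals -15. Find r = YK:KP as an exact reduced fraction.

Choose coordinates D = (0, 0), P = (1, 0), J = (0, 1), Y = (2, 3).
1. With YK:KP = r, write λ = r/(r+1) so K = Y + λ·(P−Y); K is affine-linear in λ
2. V is the centroid of triangle DYK ⇒ V is an affine combination of earlier points and hence also affine-linear in λ
Every point depending on K is an affine combination of K and λ-independent points, so each such coordinate is linear in λ; the λ² term in each signed area is a multiple of (P−Y)×(P−Y) = 0, so 2·[PKJ] and 2·[VJY] are each linear in λ. Evaluating at λ=0 and λ=1:
  2·[PKJ] = -4·λ + 4,   2·[VJY] = -4/3·λ − 2/3
So [PKJ]:[VJY] = (-4·λ + 4) / (-4/3·λ − 2/3). Setting this equal to -15:
  -4·λ + 4 = -15·(-4/3·λ − 2/3)  ⇒  λ = -1/4
Then r = λ/(1−λ) = (-1/4)/(5/4) = -1/5. Check: with r = -1/5, K = (9/4, 15/4) and [PKJ]:[VJY] = -15 as required.

r = -1/5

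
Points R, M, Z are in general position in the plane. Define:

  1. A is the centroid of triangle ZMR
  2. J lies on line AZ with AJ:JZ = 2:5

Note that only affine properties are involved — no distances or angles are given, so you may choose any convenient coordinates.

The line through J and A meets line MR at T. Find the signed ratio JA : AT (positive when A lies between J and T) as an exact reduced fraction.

JA:AT = 4/7

Assign R = (0, 0), M = (1, 0), Z = (0, 1) — the answer is frame-independent, so this choice is without loss of generality.
1. A is the centroid of triangle ZMR ⇒ A = (1/3, 1/3)
2. J lies on line AZ with AJ:JZ = 2:5 ⇒ J = (5/21, 11/21)
line JA meets MR at T = (1/2, 0)
A = J + t·(T−J) with t = 4/11, so JA:AT = 4/11:7/11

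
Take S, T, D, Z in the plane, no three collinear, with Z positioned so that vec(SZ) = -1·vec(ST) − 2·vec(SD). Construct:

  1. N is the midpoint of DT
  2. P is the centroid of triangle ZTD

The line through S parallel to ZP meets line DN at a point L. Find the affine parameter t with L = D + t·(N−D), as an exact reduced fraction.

t = 3/4

Work in coordinates with S = (0, 0), T = (1, 0), D = (0, 1), Z = (-1, -2).
1. N is the midpoint of DT ⇒ N = (1/2, 1/2)
2. P is the centroid of triangle ZTD ⇒ P = (0, -1/3)
through S parallel to ZP: direction (1, 5/3); meets DN at L = (3/8, 5/8)
L = D + t·(N−D) with t = 3/4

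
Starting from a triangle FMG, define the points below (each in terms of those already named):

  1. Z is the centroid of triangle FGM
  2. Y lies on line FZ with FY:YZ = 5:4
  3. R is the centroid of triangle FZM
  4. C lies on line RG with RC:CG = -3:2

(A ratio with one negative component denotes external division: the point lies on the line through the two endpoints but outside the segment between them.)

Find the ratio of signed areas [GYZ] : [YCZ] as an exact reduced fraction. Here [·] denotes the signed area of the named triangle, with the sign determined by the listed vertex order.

[GYZ]:[YCZ] = -3/11

Set F = (0, 0), M = (1, 0), G = (0, 1); any affine frame gives the same invariant.
1. Z is the centroid of triangle FGM ⇒ Z = (1/3, 1/3)
2. Y lies on line FZ with FY:YZ = 5:4 ⇒ Y = (5/27, 5/27)
3. R is the centroid of triangle FZM ⇒ R = (4/9, 1/9)
4. C lies on line RG with RC:CG = -3:2 ⇒ C = (-8/9, 25/9)
2·[GYZ] = 4/27, 2·[YCZ] = -44/81
[GYZ]:[YCZ] = 4/27:-44/81 = -3/11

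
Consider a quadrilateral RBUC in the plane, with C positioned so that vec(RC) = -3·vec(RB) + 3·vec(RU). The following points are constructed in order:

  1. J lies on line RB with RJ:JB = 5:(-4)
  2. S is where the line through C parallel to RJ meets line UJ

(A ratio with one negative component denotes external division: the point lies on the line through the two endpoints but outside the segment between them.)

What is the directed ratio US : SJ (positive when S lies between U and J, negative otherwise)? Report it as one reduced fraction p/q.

US:SJ = -2/3

Set R = (0, 0), B = (1, 0), U = (0, 1), C = (-3, 3); any affine frame gives the same invariant.
1. J lies on line RB with RJ:JB = 5:(-4) ⇒ J = (5, 0)
2. S is where the line through C parallel to RJ meets line UJ ⇒ S = (-10, 3)
S = U + t·(J−U) with t = -2, so US:SJ = t:(1−t) = -2:3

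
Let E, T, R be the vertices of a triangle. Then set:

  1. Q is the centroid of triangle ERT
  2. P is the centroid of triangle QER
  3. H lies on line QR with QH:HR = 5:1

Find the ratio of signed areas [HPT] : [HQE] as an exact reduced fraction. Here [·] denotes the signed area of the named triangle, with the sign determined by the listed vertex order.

Set E = (0, 0), T = (1, 0), R = (0, 1); any affine frame gives the same invariant.
1. Q is the centroid of triangle ERT ⇒ Q = (1/3, 1/3)
2. P is the centroid of triangle QER ⇒ P = (1/9, 4/9)
3. H lies on line QR with QH:HR = 5:1 ⇒ H = (1/18, 8/9)
2·[HPT] = 10/27, 2·[HQE] = -5/18
[HPT]:[HQE] = 10/27:-5/18 = -4/3

[HPT]:[HQE] = -4/3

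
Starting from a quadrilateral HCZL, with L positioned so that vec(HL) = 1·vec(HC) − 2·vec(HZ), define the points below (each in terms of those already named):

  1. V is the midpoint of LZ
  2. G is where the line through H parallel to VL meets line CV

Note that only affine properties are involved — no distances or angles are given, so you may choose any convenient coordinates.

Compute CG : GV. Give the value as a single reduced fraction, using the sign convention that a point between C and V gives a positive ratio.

Set H = (0, 0), C = (1, 0), Z = (0, 1), L = (1, -2); any affine frame gives the same invariant.
1. V is the midpoint of LZ ⇒ V = (1/2, -1/2)
2. G is where the line through H parallel to VL meets line CV ⇒ G = (1/4, -3/4)
G = C + t·(V−C) with t = 3/2, so CG:GV = t:(1−t) = 3/2:-1/2

CG:GV = -3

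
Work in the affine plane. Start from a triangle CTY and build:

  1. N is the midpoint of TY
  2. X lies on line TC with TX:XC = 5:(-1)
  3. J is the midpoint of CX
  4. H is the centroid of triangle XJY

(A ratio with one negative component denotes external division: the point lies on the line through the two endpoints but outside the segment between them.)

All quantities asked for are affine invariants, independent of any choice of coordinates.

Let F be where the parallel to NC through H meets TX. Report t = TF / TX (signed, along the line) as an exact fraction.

t = 7/6

Choose coordinates C = (0, 0), T = (1, 0), Y = (0, 1).
1. N is the midpoint of TY ⇒ N = (1/2, 1/2)
2. X lies on line TC with TX:XC = 5:(-1) ⇒ X = (-1/4, 0)
3. J is the midpoint of CX ⇒ J = (-1/8, 0)
4. H is the centroid of triangle XJY ⇒ H = (-1/8, 1/3)
through H parallel to NC: direction (-1/2, -1/2); meets TX at F = (-11/24, 0)
F = T + t·(X−T) with t = 7/6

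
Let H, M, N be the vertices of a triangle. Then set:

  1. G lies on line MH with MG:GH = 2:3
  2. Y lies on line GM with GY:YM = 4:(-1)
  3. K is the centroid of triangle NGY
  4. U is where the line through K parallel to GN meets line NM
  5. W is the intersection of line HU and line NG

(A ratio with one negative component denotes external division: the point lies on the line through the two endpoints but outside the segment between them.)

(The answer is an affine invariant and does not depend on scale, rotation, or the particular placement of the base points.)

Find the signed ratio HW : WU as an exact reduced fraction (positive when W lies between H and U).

Set H = (0, 0), M = (1, 0), N = (0, 1); any affine frame gives the same invariant.
1. G lies on line MH with MG:GH = 2:3 ⇒ G = (3/5, 0)
2. Y lies on line GM with GY:YM = 4:(-1) ⇒ Y = (17/15, 0)
3. K is the centroid of triangle NGY ⇒ K = (26/45, 1/3)
4. U is where the line through K parallel to GN meets line NM ⇒ U = (4/9, 5/9)
5. W is the intersection of line HU and line NG ⇒ W = (12/35, 3/7)
W = H + t·(U−H) with t = 27/35, so HW:WU = t:(1−t) = 27/35:8/35

HW:WU = 27/8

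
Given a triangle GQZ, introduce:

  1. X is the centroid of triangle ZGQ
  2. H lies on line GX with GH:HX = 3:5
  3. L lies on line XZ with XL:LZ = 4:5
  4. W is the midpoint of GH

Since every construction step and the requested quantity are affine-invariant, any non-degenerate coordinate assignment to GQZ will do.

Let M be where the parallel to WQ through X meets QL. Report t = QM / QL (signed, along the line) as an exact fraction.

t = 117/233

Set G = (0, 0), Q = (1, 0), Z = (0, 1); any affine frame gives the same invariant.
1. X is the centroid of triangle ZGQ ⇒ X = (1/3, 1/3)
2. H lies on line GX with GH:HX = 3:5 ⇒ H = (1/8, 1/8)
3. L lies on line XZ with XL:LZ = 4:5 ⇒ L = (5/27, 17/27)
4. W is the midpoint of GH ⇒ W = (1/16, 1/16)
through X parallel to WQ: direction (15/16, -1/16); meets QL at M = (413/699, 221/699)
M = Q + t·(L−Q) with t = 117/233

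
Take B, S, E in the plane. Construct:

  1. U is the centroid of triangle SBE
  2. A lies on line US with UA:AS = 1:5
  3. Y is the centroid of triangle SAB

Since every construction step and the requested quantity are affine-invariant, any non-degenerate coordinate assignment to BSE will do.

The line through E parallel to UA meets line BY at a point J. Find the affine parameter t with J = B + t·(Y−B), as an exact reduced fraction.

t = 3

Choose coordinates B = (0, 0), S = (1, 0), E = (0, 1).
1. U is the centroid of triangle SBE ⇒ U = (1/3, 1/3)
2. A lies on line US with UA:AS = 1:5 ⇒ A = (4/9, 5/18)
3. Y is the centroid of triangle SAB ⇒ Y = (13/27, 5/54)
through E parallel to UA: direction (1/9, -1/18); meets BY at J = (13/9, 5/18)
J = B + t·(Y−B) with t = 3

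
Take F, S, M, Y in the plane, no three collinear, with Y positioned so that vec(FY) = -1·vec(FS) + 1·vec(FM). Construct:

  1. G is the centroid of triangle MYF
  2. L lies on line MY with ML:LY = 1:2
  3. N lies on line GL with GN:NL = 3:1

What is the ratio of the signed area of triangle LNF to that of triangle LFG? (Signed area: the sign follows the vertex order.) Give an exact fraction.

[LNF]:[LFG] = -1/4

Set F = (0, 0), S = (1, 0), M = (0, 1), Y = (-1, 1); any affine frame gives the same invariant.
1. G is the centroid of triangle MYF ⇒ G = (-1/3, 2/3)
2. L lies on line MY with ML:LY = 1:2 ⇒ L = (-1/3, 1)
3. N lies on line GL with GN:NL = 3:1 ⇒ N = (-1/3, 11/12)
2·[LNF] = 1/36, 2·[LFG] = -1/9
[LNF]:[LFG] = 1/36:-1/9 = -1/4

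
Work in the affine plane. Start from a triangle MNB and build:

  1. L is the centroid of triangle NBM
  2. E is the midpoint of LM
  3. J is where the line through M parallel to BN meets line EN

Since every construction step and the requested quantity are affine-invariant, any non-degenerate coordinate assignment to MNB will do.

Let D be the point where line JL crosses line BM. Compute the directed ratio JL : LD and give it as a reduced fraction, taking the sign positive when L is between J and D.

Set M = (0, 0), N = (1, 0), B = (0, 1); any affine frame gives the same invariant.
1. L is the centroid of triangle NBM ⇒ L = (1/3, 1/3)
2. E is the midpoint of LM ⇒ E = (1/6, 1/6)
3. J is where the line through M parallel to BN meets line EN ⇒ J = (-1/4, 1/4)
line JL meets BM at D = (0, 2/7)
L = J + t·(D−J) with t = 7/3, so JL:LD = 7/3:-4/3

JL:LD = -7/4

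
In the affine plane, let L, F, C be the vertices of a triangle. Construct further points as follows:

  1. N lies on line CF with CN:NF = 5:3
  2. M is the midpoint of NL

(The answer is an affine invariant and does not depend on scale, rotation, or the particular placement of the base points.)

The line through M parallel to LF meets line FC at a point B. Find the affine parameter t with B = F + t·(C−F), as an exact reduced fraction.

Work in coordinates with L = (0, 0), F = (1, 0), C = (0, 1).
1. N lies on line CF with CN:NF = 5:3 ⇒ N = (5/8, 3/8)
2. M is the midpoint of NL ⇒ M = (5/16, 3/16)
through M parallel to LF: direction (1, 0); meets FC at B = (13/16, 3/16)
B = F + t·(C−F) with t = 3/16

t = 3/16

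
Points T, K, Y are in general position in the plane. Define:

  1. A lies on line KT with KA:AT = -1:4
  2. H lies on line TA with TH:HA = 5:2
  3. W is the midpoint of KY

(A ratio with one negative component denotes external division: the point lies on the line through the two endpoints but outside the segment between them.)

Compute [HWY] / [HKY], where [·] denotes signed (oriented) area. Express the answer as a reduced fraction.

[HWY]:[HKY] = 1/2

Assign T = (0, 0), K = (1, 0), Y = (0, 1) — the answer is frame-independent, so this choice is without loss of generality.
1. A lies on line KT with KA:AT = -1:4 ⇒ A = (4/3, 0)
2. H lies on line TA with TH:HA = 5:2 ⇒ H = (20/21, 0)
3. W is the midpoint of KY ⇒ W = (1/2, 1/2)
2·[HWY] = 1/42, 2·[HKY] = 1/21
[HWY]:[HKY] = 1/42:1/21 = 1/2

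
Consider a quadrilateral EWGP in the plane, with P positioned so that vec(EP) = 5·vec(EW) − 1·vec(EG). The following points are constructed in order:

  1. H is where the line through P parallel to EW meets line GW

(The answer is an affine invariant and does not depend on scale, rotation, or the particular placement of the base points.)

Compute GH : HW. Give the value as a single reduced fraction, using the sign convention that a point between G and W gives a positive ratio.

Work in coordinates with E = (0, 0), W = (1, 0), G = (0, 1), P = (5, -1).
1. H is where the line through P parallel to EW meets line GW ⇒ H = (2, -1)
H = G + t·(W−G) with t = 2, so GH:HW = t:(1−t) = 2:-1

GH:HW = -2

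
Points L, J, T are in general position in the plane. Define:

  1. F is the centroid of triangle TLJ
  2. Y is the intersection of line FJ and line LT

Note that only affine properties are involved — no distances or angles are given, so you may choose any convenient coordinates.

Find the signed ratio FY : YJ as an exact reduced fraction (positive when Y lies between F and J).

FY:YJ = -1/3

Work in coordinates with L = (0, 0), J = (1, 0), T = (0, 1).
1. F is the centroid of triangle TLJ ⇒ F = (1/3, 1/3)
2. Y is the intersection of line FJ and line LT ⇒ Y = (0, 1/2)
Y = F + t·(J−F) with t = -1/2, so FY:YJ = t:(1−t) = -1/2:3/2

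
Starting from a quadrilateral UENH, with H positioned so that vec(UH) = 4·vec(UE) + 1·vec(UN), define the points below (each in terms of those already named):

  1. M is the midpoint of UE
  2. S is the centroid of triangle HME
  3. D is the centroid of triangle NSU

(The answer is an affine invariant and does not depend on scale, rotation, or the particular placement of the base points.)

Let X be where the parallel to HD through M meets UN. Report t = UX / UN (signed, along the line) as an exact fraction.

t = -5/61

Work in coordinates with U = (0, 0), E = (1, 0), N = (0, 1), H = (4, 1).
1. M is the midpoint of UE ⇒ M = (1/2, 0)
2. S is the centroid of triangle HME ⇒ S = (11/6, 1/3)
3. D is the centroid of triangle NSU ⇒ D = (11/18, 4/9)
through M parallel to HD: direction (-61/18, -5/9); meets UN at X = (0, -5/61)
X = U + t·(N−U) with t = -5/61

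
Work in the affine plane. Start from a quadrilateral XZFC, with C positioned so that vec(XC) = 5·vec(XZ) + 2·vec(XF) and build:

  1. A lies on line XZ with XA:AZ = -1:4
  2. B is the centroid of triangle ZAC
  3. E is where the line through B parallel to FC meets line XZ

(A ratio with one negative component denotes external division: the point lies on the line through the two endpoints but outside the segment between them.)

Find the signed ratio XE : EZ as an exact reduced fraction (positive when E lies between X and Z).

XE:EZ = -13/22

Assign X = (0, 0), Z = (1, 0), F = (0, 1), C = (5, 2) — the answer is frame-independent, so this choice is without loss of generality.
1. A lies on line XZ with XA:AZ = -1:4 ⇒ A = (-1/3, 0)
2. B is the centroid of triangle ZAC ⇒ B = (17/9, 2/3)
3. E is where the line through B parallel to FC meets line XZ ⇒ E = (-13/9, 0)
E = X + t·(Z−X) with t = -13/9, so XE:EZ = t:(1−t) = -13/9:22/9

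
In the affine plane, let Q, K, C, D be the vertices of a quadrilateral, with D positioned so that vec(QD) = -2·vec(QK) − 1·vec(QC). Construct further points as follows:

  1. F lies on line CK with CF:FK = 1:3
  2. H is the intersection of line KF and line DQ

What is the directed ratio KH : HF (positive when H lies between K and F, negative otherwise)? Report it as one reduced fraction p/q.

KH:HF = 4/5

Set Q = (0, 0), K = (1, 0), C = (0, 1), D = (-2, -1); any affine frame gives the same invariant.
1. F lies on line CK with CF:FK = 1:3 ⇒ F = (1/4, 3/4)
2. H is the intersection of line KF and line DQ ⇒ H = (2/3, 1/3)
H = K + t·(F−K) with t = 4/9, so KH:HF = t:(1−t) = 4/9:5/9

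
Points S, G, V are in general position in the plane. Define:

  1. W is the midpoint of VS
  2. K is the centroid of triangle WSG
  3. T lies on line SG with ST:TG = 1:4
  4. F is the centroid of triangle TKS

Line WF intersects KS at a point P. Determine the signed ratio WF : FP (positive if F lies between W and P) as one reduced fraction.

Set S = (0, 0), G = (1, 0), V = (0, 1); any affine frame gives the same invariant.
1. W is the midpoint of VS ⇒ W = (0, 1/2)
2. K is the centroid of triangle WSG ⇒ K = (1/3, 1/6)
3. T lies on line SG with ST:TG = 1:4 ⇒ T = (1/5, 0)
4. F is the centroid of triangle TKS ⇒ F = (8/45, 1/18)
line WF meets KS at P = (1/6, 1/12)
F = W + t·(P−W) with t = 16/15, so WF:FP = 16/15:-1/15

WF:FP = -16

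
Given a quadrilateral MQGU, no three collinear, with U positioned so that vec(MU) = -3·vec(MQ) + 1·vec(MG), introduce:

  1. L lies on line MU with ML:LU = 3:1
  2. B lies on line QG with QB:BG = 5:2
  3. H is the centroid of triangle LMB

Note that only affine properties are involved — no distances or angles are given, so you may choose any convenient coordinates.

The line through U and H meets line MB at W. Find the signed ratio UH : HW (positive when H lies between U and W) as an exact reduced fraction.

UH:HW = 3

Choose coordinates M = (0, 0), Q = (1, 0), G = (0, 1), U = (-3, 1).
1. L lies on line MU with ML:LU = 3:1 ⇒ L = (-9/4, 3/4)
2. B lies on line QG with QB:BG = 5:2 ⇒ B = (2/7, 5/7)
3. H is the centroid of triangle LMB ⇒ H = (-55/84, 41/84)
line UH meets MB at W = (8/63, 20/63)
H = U + t·(W−U) with t = 3/4, so UH:HW = 3/4:1/4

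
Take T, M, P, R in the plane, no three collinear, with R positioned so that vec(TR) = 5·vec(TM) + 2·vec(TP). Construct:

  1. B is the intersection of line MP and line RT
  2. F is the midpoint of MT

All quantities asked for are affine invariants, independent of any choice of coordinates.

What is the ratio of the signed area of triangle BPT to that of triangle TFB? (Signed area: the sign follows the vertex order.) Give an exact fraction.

Set T = (0, 0), M = (1, 0), P = (0, 1), R = (5, 2); any affine frame gives the same invariant.
1. B is the intersection of line MP and line RT ⇒ B = (5/7, 2/7)
2. F is the midpoint of MT ⇒ F = (1/2, 0)
2·[BPT] = 5/7, 2·[TFB] = 1/7
[BPT]:[TFB] = 5/7:1/7 = 5

[BPT]:[TFB] = 5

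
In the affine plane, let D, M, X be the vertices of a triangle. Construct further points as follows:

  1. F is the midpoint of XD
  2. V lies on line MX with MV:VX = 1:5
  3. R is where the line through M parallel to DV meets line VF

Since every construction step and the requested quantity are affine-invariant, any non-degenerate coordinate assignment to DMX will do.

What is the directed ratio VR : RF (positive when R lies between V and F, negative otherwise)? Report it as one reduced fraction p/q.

Assign D = (0, 0), M = (1, 0), X = (0, 1) — the answer is frame-independent, so this choice is without loss of generality.
1. F is the midpoint of XD ⇒ F = (0, 1/2)
2. V lies on line MX with MV:VX = 1:5 ⇒ V = (5/6, 1/6)
3. R is where the line through M parallel to DV meets line VF ⇒ R = (7/6, 1/30)
R = V + t·(F−V) with t = -2/5, so VR:RF = t:(1−t) = -2/5:7/5

VR:RF = -2/7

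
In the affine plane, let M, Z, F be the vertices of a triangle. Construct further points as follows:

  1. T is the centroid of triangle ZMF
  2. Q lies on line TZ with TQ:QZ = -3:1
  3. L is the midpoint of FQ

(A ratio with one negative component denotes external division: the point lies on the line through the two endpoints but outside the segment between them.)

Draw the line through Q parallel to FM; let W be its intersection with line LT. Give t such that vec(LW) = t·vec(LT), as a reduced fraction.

Set M = (0, 0), Z = (1, 0), F = (0, 1); any affine frame gives the same invariant.
1. T is the centroid of triangle ZMF ⇒ T = (1/3, 1/3)
2. Q lies on line TZ with TQ:QZ = -3:1 ⇒ Q = (4/3, -1/6)
3. L is the midpoint of FQ ⇒ L = (2/3, 5/12)
through Q parallel to FM: direction (0, -1); meets LT at W = (4/3, 7/12)
W = L + t·(T−L) with t = -2

t = -2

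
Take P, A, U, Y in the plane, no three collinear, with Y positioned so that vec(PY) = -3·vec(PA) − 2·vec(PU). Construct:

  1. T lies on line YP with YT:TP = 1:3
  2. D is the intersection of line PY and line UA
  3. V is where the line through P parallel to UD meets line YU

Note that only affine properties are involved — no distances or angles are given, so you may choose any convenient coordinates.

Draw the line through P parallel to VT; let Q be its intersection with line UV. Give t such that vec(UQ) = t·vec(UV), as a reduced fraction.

t = -14

Choose coordinates P = (0, 0), A = (1, 0), U = (0, 1), Y = (-3, -2).
1. T lies on line YP with YT:TP = 1:3 ⇒ T = (-9/4, -3/2)
2. D is the intersection of line PY and line UA ⇒ D = (3/5, 2/5)
3. V is where the line through P parallel to UD meets line YU ⇒ V = (-1/2, 1/2)
through P parallel to VT: direction (-7/4, -2); meets UV at Q = (7, 8)
Q = U + t·(V−U) with t = -14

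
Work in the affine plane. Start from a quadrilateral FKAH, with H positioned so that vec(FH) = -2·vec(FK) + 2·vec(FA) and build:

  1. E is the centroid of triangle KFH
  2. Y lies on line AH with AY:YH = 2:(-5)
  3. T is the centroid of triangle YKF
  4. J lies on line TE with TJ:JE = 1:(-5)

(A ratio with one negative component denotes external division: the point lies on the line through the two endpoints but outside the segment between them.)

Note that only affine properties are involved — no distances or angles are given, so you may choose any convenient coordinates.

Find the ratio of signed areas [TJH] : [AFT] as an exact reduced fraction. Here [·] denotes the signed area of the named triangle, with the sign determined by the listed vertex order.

Assign F = (0, 0), K = (1, 0), A = (0, 1), H = (-2, 2) — the answer is frame-independent, so this choice is without loss of generality.
1. E is the centroid of triangle KFH ⇒ E = (-1/3, 2/3)
2. Y lies on line AH with AY:YH = 2:(-5) ⇒ Y = (4/3, 1/3)
3. T is the centroid of triangle YKF ⇒ T = (7/9, 1/9)
4. J lies on line TE with TJ:JE = 1:(-5) ⇒ J = (19/18, -1/36)
2·[TJH] = 5/36, 2·[AFT] = 7/9
[TJH]:[AFT] = 5/36:7/9 = 5/28

[TJH]:[AFT] = 5/28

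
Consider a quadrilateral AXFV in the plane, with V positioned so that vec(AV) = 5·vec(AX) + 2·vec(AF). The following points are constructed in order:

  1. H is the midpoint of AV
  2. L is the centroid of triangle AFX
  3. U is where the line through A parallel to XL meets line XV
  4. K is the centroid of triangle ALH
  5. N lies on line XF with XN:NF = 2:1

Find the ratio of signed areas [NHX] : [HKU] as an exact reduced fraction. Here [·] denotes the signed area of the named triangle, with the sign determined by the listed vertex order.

Choose coordinates A = (0, 0), X = (1, 0), F = (0, 1), V = (5, 2).
1. H is the midpoint of AV ⇒ H = (5/2, 1)
2. L is the centroid of triangle AFX ⇒ L = (1/3, 1/3)
3. U is where the line through A parallel to XL meets line XV ⇒ U = (1/2, -1/4)
4. K is the centroid of triangle ALH ⇒ K = (17/18, 4/9)
5. N lies on line XF with XN:NF = 2:1 ⇒ N = (1/3, 2/3)
2·[NHX] = -5/3, 2·[HKU] = 5/6
[NHX]:[HKU] = -5/3:5/6 = -2

[NHX]:[HKU] = -2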